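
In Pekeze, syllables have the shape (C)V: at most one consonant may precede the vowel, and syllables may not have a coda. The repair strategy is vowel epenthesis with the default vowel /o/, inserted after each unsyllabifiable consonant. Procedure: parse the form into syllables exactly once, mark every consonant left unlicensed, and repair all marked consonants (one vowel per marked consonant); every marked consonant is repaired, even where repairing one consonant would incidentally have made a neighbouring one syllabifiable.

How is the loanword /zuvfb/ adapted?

zuvofobo

The consonants /v/, /f/, /b/ cannot be parsed into a legal (C)V syllable (no codas are permitted; onsets are limited to one consonant).
Each unlicensed consonant becomes the onset of a new syllable: /v/ → /vo/, /f/ → /fo/, /b/ → /bo/.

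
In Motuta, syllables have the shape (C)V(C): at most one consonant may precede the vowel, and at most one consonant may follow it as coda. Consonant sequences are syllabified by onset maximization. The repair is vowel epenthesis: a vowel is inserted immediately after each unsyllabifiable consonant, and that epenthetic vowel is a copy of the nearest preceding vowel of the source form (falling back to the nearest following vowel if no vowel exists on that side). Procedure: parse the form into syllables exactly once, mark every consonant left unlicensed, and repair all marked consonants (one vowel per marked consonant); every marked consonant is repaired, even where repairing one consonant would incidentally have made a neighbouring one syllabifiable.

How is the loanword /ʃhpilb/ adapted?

The consonants /ʃ/, /h/, /b/ cannot be parsed into a legal (C)V(C) syllable (at most one coda consonant is licensed; onsets are limited to one consonant).
Inserting the epenthetic vowel yields /ʃ/ → /ʃi/, /h/ → /hi/, /b/ → /bi/.

ʃihipilbi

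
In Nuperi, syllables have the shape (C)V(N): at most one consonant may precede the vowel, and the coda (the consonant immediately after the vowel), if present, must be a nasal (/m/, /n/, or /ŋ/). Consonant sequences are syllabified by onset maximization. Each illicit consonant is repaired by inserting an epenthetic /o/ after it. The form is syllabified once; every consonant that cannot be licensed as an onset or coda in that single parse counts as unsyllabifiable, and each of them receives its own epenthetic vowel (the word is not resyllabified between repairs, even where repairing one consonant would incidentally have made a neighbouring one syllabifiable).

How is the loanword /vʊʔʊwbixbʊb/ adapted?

vʊʔʊwobixobʊbo

Syllabifying with onset maximization leaves /w/, /x/, /b/ stranded (only a nasal (/m/, /n/, or /ŋ/) is licensed in coda position; onsets are limited to one consonant).
Each unlicensed consonant becomes the onset of a new syllable: /w/ → /wo/, /x/ → /xo/, /b/ → /bo/.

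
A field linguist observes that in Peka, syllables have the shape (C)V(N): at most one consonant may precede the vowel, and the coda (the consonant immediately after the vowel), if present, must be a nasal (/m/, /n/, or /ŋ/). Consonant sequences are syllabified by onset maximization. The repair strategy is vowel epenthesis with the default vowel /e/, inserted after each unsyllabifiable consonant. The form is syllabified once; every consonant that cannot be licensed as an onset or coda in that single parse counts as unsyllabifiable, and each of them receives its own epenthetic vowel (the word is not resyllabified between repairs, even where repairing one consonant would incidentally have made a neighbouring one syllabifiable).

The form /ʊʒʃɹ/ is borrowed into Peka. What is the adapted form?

ʊʒeʃeɹe

Under (C)V(N), the unsyllabifiable consonants are /ʒ/, /ʃ/, /ɹ/ (only a nasal (/m/, /n/, or /ŋ/) is licensed in coda position; onsets are limited to one consonant).
Epenthesis after each stranded consonant: /ʒ/ → /ʒe/, /ʃ/ → /ʃe/, /ɹ/ → /ɹe/.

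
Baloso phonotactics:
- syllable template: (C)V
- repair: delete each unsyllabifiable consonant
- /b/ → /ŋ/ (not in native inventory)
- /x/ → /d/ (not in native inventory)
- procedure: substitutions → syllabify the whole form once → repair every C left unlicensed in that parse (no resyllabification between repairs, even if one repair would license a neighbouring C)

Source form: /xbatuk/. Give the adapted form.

ŋatu

Substitution: /x/ → /d/, /b/ → /ŋ/, giving /dŋatuk/.
Syllabifying with onset maximization leaves /d/, /k/ stranded (no codas are permitted; onsets are limited to one consonant).
Each unlicensed consonant is deleted: /d/, /k/.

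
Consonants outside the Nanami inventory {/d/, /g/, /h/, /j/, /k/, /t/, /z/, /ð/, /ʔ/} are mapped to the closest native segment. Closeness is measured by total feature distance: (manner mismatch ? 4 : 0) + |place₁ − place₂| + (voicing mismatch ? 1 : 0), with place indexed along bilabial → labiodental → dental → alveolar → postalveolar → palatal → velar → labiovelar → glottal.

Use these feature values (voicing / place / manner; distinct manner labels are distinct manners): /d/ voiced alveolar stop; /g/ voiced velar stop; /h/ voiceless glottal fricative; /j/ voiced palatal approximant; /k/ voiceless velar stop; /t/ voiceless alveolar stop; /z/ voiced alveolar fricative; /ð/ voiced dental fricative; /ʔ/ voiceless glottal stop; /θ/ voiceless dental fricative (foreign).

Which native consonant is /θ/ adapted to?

/ð/ is closest: same manner (fricative), place distance 0 (dental→dental), voicing differs (+1); total 1. Next closest is /z/ at distance 2.

ð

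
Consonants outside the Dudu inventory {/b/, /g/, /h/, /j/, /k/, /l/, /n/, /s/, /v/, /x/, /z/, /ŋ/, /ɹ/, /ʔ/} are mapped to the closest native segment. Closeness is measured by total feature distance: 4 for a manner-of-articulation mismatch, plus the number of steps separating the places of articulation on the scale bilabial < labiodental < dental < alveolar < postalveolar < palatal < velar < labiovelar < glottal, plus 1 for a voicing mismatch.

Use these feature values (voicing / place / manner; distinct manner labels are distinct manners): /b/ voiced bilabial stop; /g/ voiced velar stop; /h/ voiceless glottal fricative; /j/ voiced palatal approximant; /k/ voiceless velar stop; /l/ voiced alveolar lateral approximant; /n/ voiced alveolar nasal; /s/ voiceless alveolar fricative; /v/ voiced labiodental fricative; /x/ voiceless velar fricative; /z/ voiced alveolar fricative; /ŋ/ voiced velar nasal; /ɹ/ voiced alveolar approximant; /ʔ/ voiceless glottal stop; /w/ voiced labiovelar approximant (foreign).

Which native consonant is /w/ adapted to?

j

/j/ is closest: same manner (approximant), place distance 2 (labiovelar→palatal), same voicing; total 2. Next closest is /ɹ/ at distance 4.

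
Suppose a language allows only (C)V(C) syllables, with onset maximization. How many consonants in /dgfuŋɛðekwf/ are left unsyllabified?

4

Syllabifying with onset maximization leaves /d/, /g/, /w/, /f/ stranded (at most one coda consonant is licensed; onsets are limited to one consonant).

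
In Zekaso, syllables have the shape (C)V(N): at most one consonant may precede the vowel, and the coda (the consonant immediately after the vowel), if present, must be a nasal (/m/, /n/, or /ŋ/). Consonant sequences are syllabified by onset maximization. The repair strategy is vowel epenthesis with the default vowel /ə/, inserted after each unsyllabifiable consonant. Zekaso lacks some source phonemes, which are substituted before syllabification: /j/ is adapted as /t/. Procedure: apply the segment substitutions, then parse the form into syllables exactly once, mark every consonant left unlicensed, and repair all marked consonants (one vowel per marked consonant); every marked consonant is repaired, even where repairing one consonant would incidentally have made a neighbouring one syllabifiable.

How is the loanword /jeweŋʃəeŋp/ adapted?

Substitution: /j/ → /t/, giving /teweŋʃəeŋp/.
Under (C)V(N), the unsyllabifiable consonants are /p/ (only a nasal (/m/, /n/, or /ŋ/) is licensed in coda position; onsets are limited to one consonant).
Epenthesis after each stranded consonant: /p/ → /pə/.

teweŋʃəeŋpə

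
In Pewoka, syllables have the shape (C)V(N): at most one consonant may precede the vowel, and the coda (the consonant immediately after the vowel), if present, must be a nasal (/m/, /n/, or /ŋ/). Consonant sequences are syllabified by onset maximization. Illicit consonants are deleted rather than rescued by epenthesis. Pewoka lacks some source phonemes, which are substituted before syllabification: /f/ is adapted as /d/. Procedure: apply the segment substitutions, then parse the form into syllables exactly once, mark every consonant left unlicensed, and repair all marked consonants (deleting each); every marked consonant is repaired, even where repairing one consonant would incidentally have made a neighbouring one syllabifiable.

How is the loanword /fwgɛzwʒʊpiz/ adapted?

Substitution: /f/ → /d/, giving /dwgɛzwʒʊpiz/.
The consonants /d/, /w/, /z/, /w/, /z/ cannot be parsed into a legal (C)V(N) syllable (only a nasal (/m/, /n/, or /ŋ/) is licensed in coda position; onsets are limited to one consonant).
Each unlicensed consonant is deleted: /d/, /w/, /z/, /w/, /z/.

gɛʒʊpi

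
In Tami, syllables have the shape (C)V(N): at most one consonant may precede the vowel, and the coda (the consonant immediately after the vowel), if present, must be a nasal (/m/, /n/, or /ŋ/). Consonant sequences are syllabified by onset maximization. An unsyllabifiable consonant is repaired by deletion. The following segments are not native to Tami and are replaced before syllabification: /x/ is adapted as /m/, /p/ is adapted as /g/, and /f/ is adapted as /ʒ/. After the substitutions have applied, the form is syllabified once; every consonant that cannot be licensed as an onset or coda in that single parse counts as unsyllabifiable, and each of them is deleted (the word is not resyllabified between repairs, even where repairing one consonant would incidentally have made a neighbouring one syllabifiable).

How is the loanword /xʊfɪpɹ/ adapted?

Substitution: /x/ → /m/, /f/ → /ʒ/, /p/ → /g/, giving /mʊʒɪgɹ/.
Under (C)V(N), the unsyllabifiable consonants are /g/, /ɹ/ (only a nasal (/m/, /n/, or /ŋ/) is licensed in coda position; onsets are limited to one consonant).
Deleting the stranded consonants removes /g/, /ɹ/.

mʊʒɪ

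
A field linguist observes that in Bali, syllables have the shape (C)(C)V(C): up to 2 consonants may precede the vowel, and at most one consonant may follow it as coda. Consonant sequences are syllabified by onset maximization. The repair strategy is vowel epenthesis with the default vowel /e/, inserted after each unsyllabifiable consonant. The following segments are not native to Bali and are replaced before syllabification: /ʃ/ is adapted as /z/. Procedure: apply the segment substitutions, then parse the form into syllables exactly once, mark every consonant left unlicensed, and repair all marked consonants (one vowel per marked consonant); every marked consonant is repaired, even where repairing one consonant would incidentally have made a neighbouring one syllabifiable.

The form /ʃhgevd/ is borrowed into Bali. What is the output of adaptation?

Substitution: /ʃ/ → /z/, giving /zhgevd/.
Syllabifying with onset maximization leaves /z/, /d/ stranded (at most one coda consonant is licensed; onsets may contain at most 2 consonants).
Each unlicensed consonant becomes the onset of a new syllable: /z/ → /ze/, /d/ → /de/.

zehgevde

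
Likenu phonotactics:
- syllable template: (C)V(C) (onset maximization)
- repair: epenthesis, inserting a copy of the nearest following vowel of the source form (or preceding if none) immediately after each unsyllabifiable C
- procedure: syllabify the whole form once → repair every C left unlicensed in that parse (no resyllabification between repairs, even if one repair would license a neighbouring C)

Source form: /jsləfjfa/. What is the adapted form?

jəsələfjafa

Syllabifying with onset maximization leaves /j/, /s/, /j/ stranded (at most one coda consonant is licensed; onsets are limited to one consonant).
Inserting the epenthetic vowel yields /j/ → /jə/, /s/ → /sə/, /j/ → /ja/.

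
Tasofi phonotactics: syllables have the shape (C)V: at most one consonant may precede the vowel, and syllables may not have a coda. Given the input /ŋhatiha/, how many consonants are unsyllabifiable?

Syllabifying with onset maximization leaves /ŋ/ stranded (no codas are permitted; onsets are limited to one consonant).

1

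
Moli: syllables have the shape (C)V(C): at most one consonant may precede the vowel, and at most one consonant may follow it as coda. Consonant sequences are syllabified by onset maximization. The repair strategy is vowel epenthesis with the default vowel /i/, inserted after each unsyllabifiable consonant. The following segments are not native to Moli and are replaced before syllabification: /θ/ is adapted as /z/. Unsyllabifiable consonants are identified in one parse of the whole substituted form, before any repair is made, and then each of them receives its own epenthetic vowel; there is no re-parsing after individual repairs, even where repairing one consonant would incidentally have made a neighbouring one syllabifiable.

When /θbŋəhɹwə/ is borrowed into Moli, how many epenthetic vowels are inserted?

3

After substitution the input is /zbŋəhɹwə/.
The unsyllabifiable consonants are /z/, /b/, /ɹ/; each receives one epenthetic vowel.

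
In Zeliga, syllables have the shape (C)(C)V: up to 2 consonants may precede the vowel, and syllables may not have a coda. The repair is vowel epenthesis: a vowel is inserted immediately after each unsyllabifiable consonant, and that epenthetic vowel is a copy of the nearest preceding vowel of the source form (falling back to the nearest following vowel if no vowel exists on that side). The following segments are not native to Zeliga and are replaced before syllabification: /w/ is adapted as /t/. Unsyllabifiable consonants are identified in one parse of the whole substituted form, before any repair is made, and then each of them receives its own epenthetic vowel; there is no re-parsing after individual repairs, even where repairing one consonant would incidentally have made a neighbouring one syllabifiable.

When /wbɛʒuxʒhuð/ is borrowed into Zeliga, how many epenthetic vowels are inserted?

2

After substitution the input is /tbɛʒuxʒhuð/.
The unsyllabifiable consonants are /x/, /ð/; each receives one epenthetic vowel.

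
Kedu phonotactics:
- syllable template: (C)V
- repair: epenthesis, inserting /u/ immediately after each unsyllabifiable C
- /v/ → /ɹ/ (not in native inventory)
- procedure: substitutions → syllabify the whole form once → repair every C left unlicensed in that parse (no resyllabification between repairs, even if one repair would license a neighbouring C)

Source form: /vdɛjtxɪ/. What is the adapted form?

ɹudɛjutuxɪ

Substitution: /v/ → /ɹ/, giving /ɹdɛjtxɪ/.
Syllabifying with onset maximization leaves /ɹ/, /j/, /t/ stranded (no codas are permitted; onsets are limited to one consonant).
Epenthesis after each stranded consonant: /ɹ/ → /ɹu/, /j/ → /ju/, /t/ → /tu/.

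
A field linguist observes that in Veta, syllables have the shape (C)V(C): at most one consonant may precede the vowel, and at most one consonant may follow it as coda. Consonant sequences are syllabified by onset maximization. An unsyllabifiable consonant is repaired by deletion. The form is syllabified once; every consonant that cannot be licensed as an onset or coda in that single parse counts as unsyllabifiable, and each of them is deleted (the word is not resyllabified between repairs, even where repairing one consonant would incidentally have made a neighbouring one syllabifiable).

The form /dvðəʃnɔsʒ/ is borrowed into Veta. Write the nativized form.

The consonants /d/, /v/, /ʒ/ cannot be parsed into a legal (C)V(C) syllable (at most one coda consonant is licensed; onsets are limited to one consonant).
Deletion applies to /d/, /v/, /ʒ/.

ðəʃnɔs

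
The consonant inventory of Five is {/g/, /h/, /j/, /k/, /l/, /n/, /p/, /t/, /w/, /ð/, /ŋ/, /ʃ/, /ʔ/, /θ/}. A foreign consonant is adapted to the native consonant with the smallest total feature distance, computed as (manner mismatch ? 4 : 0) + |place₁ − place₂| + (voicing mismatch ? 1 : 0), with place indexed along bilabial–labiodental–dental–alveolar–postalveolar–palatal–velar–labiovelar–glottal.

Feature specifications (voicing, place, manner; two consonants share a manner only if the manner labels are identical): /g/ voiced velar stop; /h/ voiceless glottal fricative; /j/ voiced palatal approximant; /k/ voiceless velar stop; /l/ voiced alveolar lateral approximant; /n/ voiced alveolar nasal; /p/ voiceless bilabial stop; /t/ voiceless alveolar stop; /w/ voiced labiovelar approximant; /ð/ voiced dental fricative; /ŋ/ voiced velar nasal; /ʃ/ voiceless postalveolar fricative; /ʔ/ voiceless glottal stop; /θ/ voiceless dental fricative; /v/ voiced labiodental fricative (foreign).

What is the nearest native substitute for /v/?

/ð/ is closest: same manner (fricative), place distance 1 (labiodental→dental), same voicing; total 1. Next closest is /θ/ at distance 2.

ð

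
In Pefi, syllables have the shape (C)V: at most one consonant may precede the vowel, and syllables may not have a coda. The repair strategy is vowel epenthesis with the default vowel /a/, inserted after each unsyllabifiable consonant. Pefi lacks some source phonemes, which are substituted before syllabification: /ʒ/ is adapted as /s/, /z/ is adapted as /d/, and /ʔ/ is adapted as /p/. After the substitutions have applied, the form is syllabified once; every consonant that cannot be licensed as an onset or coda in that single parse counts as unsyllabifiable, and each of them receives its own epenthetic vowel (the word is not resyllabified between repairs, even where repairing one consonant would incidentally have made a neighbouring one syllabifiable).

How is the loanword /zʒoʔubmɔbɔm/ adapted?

dasopubamɔbɔma

Substitution: /z/ → /d/, /ʒ/ → /s/, /ʔ/ → /p/, giving /dsopubmɔbɔm/.
Under (C)V, the unsyllabifiable consonants are /d/, /b/, /m/ (no codas are permitted; onsets are limited to one consonant).
Inserting the epenthetic vowel yields /d/ → /da/, /b/ → /ba/, /m/ → /ma/.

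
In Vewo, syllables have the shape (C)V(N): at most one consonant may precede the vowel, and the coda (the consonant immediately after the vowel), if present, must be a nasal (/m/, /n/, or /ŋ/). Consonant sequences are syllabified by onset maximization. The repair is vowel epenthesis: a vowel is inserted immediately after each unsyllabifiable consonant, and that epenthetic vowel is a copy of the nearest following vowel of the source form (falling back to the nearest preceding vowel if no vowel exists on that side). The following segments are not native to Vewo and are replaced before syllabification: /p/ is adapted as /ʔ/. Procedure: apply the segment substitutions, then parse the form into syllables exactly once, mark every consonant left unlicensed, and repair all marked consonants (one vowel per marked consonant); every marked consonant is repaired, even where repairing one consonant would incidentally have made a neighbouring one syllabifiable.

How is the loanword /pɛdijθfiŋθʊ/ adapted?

Substitution: /p/ → /ʔ/, giving /ʔɛdijθfiŋθʊ/.
Under (C)V(N), the unsyllabifiable consonants are /j/, /θ/ (only a nasal (/m/, /n/, or /ŋ/) is licensed in coda position; onsets are limited to one consonant).
Each unlicensed consonant becomes the onset of a new syllable: /j/ → /ji/, /θ/ → /θi/.

ʔɛdijiθifiŋθʊ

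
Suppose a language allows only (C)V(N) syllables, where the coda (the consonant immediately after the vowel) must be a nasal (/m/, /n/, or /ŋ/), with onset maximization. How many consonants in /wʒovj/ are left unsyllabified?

Syllabifying with onset maximization leaves /w/, /v/, /j/ stranded (only a nasal (/m/, /n/, or /ŋ/) is licensed in coda position; onsets are limited to one consonant).

3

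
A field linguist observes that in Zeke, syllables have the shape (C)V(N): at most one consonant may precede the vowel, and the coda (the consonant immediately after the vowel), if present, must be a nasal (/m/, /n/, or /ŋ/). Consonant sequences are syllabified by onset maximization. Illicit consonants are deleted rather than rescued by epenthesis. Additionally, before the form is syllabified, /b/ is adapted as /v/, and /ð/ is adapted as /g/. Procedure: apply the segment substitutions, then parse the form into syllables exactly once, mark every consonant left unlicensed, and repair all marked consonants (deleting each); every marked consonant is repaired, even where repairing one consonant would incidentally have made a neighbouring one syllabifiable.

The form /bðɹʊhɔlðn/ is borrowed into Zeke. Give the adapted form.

ɹʊhɔ

Substitution: /b/ → /v/, /ð/ → /g/, giving /vgɹʊhɔlgn/.
Under (C)V(N), the unsyllabifiable consonants are /v/, /g/, /l/, /g/, /n/ (only a nasal (/m/, /n/, or /ŋ/) is licensed in coda position; onsets are limited to one consonant).
Deletion applies to /v/, /g/, /l/, /g/, /n/.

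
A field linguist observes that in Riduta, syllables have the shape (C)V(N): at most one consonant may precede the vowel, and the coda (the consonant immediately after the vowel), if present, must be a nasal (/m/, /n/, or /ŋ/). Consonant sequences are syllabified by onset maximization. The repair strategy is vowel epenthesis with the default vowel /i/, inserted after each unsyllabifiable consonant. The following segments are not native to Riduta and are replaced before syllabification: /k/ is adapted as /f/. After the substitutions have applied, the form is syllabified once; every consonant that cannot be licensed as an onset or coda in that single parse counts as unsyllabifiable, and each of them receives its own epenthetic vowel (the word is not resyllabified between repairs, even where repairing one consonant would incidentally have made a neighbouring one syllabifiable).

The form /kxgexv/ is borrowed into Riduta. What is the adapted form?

fixigexivi

Substitution: /k/ → /f/, giving /fxgexv/.
The consonants /f/, /x/, /x/, /v/ cannot be parsed into a legal (C)V(N) syllable (only a nasal (/m/, /n/, or /ŋ/) is licensed in coda position; onsets are limited to one consonant).
Each unlicensed consonant becomes the onset of a new syllable: /f/ → /fi/, /x/ → /xi/, /x/ → /xi/, /v/ → /vi/.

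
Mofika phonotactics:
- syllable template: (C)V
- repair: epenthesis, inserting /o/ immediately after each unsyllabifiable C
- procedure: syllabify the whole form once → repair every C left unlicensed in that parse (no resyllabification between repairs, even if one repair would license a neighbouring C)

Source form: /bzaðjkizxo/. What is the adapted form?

The consonants /b/, /ð/, /j/, /z/ cannot be parsed into a legal (C)V syllable (no codas are permitted; onsets are limited to one consonant).
Epenthesis after each stranded consonant: /b/ → /bo/, /ð/ → /ðo/, /j/ → /jo/, /z/ → /zo/.

bozaðojokizoxo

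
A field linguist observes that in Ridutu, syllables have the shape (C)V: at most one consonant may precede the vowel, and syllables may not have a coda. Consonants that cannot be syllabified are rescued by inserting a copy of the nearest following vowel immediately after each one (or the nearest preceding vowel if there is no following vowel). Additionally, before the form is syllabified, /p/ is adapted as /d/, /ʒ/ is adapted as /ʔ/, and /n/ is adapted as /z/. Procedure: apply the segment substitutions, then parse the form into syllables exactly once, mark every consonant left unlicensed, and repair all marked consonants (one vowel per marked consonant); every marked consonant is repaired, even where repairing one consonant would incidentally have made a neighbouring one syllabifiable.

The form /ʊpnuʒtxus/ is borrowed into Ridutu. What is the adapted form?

ʊduzuʔutuxusu

Substitution: /p/ → /d/, /n/ → /z/, /ʒ/ → /ʔ/, giving /ʊdzuʔtxus/.
The consonants /d/, /ʔ/, /t/, /s/ cannot be parsed into a legal (C)V syllable (no codas are permitted; onsets are limited to one consonant).
Epenthesis after each stranded consonant: /d/ → /du/, /ʔ/ → /ʔu/, /t/ → /tu/, /s/ → /su/.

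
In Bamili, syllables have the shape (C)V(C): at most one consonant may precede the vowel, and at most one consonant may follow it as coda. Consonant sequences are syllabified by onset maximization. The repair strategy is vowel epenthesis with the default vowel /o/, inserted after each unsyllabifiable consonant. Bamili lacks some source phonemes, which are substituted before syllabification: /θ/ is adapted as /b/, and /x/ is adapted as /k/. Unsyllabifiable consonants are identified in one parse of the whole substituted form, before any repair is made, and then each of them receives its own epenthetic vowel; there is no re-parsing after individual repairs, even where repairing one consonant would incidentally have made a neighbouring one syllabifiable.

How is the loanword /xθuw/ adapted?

Substitution: /x/ → /k/, /θ/ → /b/, giving /kbuw/.
The consonants /k/ cannot be parsed into a legal (C)V(C) syllable (at most one coda consonant is licensed; onsets are limited to one consonant).
Each unlicensed consonant becomes the onset of a new syllable: /k/ → /ko/.

kobuw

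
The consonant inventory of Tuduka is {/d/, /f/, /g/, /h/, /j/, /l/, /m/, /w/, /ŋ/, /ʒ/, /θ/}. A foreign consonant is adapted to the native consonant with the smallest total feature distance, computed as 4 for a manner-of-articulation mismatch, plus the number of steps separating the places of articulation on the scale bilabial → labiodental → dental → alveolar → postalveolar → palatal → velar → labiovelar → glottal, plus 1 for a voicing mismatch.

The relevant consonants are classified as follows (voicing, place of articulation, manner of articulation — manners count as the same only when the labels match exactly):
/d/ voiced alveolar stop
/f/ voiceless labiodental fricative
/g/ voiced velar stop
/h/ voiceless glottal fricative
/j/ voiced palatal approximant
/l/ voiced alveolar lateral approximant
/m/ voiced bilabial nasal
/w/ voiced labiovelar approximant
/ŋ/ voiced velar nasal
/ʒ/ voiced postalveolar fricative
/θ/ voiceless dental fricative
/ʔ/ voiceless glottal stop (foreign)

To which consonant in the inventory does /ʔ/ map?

/g/ is closest: same manner (stop), place distance 2 (glottal→velar), voicing differs (+1); total 3. Next closest is /h/ at distance 4.

g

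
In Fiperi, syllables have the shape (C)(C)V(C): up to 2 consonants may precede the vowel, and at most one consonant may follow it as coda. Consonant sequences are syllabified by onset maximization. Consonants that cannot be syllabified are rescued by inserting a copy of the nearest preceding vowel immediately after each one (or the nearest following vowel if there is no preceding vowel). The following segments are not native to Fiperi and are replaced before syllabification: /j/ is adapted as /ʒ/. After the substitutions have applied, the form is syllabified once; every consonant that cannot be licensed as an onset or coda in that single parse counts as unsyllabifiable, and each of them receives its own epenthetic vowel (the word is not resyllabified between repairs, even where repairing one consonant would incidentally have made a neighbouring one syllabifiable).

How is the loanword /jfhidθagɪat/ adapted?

ʒifhidθagɪat

Substitution: /j/ → /ʒ/, giving /ʒfhidθagɪat/.
Syllabifying with onset maximization leaves /ʒ/ stranded (at most one coda consonant is licensed; onsets may contain at most 2 consonants).
Epenthesis after each stranded consonant: /ʒ/ → /ʒi/.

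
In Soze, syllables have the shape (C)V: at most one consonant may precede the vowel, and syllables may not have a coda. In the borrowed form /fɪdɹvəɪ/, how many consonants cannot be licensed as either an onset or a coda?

The consonants /d/, /ɹ/ cannot be parsed into a legal (C)V syllable (no codas are permitted; onsets are limited to one consonant).

2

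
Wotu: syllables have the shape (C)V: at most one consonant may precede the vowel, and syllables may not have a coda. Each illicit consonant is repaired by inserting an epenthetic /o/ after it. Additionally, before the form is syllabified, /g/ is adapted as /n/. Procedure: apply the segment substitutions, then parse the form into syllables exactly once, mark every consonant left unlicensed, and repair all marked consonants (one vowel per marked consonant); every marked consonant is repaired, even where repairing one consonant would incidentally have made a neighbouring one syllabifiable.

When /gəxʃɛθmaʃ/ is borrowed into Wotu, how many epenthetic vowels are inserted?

3

After substitution the input is /nəxʃɛθmaʃ/.
The unsyllabifiable consonants are /x/, /θ/, /ʃ/; each receives one epenthetic vowel.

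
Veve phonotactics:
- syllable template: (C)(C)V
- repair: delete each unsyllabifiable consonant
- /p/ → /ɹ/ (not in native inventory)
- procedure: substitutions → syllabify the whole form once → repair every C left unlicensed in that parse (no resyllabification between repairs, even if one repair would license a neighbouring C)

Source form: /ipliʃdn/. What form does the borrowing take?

iɹli

Substitution: /p/ → /ɹ/, giving /iɹliʃdn/.
The consonants /ʃ/, /d/, /n/ cannot be parsed into a legal (C)(C)V syllable (no codas are permitted; onsets may contain at most 2 consonants).
Each unlicensed consonant is deleted: /ʃ/, /d/, /n/.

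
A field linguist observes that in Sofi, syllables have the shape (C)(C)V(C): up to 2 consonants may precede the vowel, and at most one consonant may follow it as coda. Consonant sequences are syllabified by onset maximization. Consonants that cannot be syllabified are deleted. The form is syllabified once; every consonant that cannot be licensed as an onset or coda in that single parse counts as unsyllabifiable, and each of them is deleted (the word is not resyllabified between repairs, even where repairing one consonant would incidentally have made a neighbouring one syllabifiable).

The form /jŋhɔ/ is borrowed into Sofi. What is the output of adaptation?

Syllabifying with onset maximization leaves /j/ stranded (at most one coda consonant is licensed; onsets may contain at most 2 consonants).
Deleting the stranded consonants removes /j/.

ŋhɔ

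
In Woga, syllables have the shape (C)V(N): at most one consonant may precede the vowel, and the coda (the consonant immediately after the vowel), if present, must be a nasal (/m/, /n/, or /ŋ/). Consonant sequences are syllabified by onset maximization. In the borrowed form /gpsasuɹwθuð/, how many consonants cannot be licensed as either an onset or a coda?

Under (C)V(N), the unsyllabifiable consonants are /g/, /p/, /ɹ/, /w/, /ð/ (only a nasal (/m/, /n/, or /ŋ/) is licensed in coda position; onsets are limited to one consonant).

5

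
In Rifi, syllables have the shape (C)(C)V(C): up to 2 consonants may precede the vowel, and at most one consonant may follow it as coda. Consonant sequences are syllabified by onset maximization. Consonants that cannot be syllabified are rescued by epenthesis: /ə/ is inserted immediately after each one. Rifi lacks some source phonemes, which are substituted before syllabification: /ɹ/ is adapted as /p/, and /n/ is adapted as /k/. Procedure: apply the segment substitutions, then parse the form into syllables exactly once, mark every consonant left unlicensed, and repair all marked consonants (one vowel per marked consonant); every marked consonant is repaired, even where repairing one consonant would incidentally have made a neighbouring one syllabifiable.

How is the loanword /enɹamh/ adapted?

ekpamhə

Substitution: /n/ → /k/, /ɹ/ → /p/, giving /ekpamh/.
Under (C)(C)V(C), the unsyllabifiable consonants are /h/ (at most one coda consonant is licensed; onsets may contain at most 2 consonants).
Each unlicensed consonant becomes the onset of a new syllable: /h/ → /hə/.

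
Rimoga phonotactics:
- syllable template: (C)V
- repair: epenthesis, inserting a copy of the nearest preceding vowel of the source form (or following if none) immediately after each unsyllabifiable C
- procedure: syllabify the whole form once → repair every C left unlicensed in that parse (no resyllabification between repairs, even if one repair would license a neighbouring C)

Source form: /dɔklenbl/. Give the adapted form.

dɔkɔlenebele

Syllabifying with onset maximization leaves /k/, /n/, /b/, /l/ stranded (no codas are permitted; onsets are limited to one consonant).
Inserting the epenthetic vowel yields /k/ → /kɔ/, /n/ → /ne/, /b/ → /be/, /l/ → /le/.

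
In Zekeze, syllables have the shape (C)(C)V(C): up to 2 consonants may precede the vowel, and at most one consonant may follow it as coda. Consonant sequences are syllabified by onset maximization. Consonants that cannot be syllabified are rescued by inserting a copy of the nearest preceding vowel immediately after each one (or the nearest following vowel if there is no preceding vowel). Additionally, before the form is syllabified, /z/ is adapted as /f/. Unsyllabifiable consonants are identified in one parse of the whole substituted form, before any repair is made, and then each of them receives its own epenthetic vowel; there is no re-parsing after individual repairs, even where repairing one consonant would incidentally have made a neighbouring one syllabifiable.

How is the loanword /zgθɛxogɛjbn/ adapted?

Substitution: /z/ → /f/, giving /fgθɛxogɛjbn/.
The consonants /f/, /b/, /n/ cannot be parsed into a legal (C)(C)V(C) syllable (at most one coda consonant is licensed; onsets may contain at most 2 consonants).
Each unlicensed consonant becomes the onset of a new syllable: /f/ → /fɛ/, /b/ → /bɛ/, /n/ → /nɛ/.

fɛgθɛxogɛjbɛnɛ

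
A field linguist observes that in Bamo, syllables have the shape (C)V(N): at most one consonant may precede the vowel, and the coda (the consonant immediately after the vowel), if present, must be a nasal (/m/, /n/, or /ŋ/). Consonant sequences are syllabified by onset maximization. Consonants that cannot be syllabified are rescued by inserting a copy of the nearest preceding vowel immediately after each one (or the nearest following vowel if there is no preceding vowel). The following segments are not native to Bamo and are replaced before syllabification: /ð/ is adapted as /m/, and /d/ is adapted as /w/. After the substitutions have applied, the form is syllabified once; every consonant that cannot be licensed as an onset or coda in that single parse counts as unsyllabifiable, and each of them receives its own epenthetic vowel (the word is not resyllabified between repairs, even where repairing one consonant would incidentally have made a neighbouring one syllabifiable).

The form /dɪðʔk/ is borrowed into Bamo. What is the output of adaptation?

wɪmʔɪkɪ

Substitution: /d/ → /w/, /ð/ → /m/, giving /wɪmʔk/.
Syllabifying with onset maximization leaves /ʔ/, /k/ stranded (only a nasal (/m/, /n/, or /ŋ/) is licensed in coda position; onsets are limited to one consonant).
Inserting the epenthetic vowel yields /ʔ/ → /ʔɪ/, /k/ → /kɪ/.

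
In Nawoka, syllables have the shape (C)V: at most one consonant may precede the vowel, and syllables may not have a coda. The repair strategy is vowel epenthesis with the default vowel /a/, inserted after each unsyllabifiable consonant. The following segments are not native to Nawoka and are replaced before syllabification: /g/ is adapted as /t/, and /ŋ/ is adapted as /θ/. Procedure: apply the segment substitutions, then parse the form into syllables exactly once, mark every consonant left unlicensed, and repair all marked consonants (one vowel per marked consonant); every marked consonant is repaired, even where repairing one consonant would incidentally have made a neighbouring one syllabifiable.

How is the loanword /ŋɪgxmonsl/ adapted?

θɪtaxamonasala

Substitution: /ŋ/ → /θ/, /g/ → /t/, giving /θɪtxmonsl/.
Syllabifying with onset maximization leaves /t/, /x/, /n/, /s/, /l/ stranded (no codas are permitted; onsets are limited to one consonant).
Inserting the epenthetic vowel yields /t/ → /ta/, /x/ → /xa/, /n/ → /na/, /s/ → /sa/, /l/ → /la/.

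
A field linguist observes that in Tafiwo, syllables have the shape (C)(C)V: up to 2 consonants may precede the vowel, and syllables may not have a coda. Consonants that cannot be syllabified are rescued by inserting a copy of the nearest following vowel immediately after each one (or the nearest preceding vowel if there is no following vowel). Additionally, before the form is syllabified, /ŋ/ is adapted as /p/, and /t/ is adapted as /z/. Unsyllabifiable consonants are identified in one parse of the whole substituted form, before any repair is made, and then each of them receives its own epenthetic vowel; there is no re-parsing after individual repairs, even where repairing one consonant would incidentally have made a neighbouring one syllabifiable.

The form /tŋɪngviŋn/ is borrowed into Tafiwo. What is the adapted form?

zpɪnigvipini

Substitution: /t/ → /z/, /ŋ/ → /p/, giving /zpɪngvipn/.
The consonants /n/, /p/, /n/ cannot be parsed into a legal (C)(C)V syllable (no codas are permitted; onsets may contain at most 2 consonants).
Each unlicensed consonant becomes the onset of a new syllable: /n/ → /ni/, /p/ → /pi/, /n/ → /ni/.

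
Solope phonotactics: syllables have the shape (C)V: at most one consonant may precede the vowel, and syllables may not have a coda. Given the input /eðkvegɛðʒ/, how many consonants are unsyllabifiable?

4

Under (C)V, the unsyllabifiable consonants are /ð/, /k/, /ð/, /ʒ/ (no codas are permitted; onsets are limited to one consonant).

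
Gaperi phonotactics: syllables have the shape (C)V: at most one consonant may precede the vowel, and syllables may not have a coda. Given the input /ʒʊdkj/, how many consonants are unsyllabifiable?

3

Under (C)V, the unsyllabifiable consonants are /d/, /k/, /j/ (no codas are permitted; onsets are limited to one consonant).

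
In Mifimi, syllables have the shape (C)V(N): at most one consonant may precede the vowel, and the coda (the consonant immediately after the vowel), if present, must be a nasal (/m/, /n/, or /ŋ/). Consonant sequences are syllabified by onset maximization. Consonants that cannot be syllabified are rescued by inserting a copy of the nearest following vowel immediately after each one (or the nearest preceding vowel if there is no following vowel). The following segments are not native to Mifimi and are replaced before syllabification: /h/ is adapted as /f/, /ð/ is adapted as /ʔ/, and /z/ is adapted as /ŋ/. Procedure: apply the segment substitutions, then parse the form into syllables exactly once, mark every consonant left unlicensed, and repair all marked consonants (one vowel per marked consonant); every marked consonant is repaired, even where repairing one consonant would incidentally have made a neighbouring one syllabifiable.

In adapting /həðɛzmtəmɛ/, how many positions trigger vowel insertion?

After substitution the input is /fəʔɛŋmtəmɛ/.
The unsyllabifiable consonants are /m/; each receives one epenthetic vowel.

1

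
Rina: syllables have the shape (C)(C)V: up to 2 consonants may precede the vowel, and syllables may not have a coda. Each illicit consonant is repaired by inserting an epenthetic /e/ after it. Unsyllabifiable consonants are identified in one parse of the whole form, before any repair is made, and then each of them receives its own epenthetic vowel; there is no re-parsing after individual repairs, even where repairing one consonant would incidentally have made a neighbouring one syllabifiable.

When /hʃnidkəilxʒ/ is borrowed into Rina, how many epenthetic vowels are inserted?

The unsyllabifiable consonants are /h/, /l/, /x/, /ʒ/; each receives one epenthetic vowel.

4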